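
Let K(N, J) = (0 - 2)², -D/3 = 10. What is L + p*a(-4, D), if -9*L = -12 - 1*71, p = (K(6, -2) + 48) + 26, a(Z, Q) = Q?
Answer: -20977/9 ≈ -2330.8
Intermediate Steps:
D = -30 (D = -3*10 = -30)
K(N, J) = 4 (K(N, J) = (-2)² = 4)
p = 78 (p = (4 + 48) + 26 = 52 + 26 = 78)
L = 83/9 (L = -(-12 - 1*71)/9 = -(-12 - 71)/9 = -⅑*(-83) = 83/9 ≈ 9.2222)
L + p*a(-4, D) = 83/9 + 78*(-30) = 83/9 - 2340 = -20977/9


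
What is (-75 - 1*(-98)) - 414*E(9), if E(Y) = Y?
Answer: -3703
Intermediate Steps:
(-75 - 1*(-98)) - 414*E(9) = (-75 - 1*(-98)) - 414*9 = (-75 + 98) - 3726 = 23 - 3726 = -3703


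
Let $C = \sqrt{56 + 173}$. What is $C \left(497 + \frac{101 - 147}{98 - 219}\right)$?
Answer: $\frac{60183 \sqrt{229}}{121} \approx 7526.7$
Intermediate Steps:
$C = \sqrt{229} \approx 15.133$
$C \left(497 + \frac{101 - 147}{98 - 219}\right) = \sqrt{229} \left(497 + \frac{101 - 147}{98 - 219}\right) = \sqrt{229} \left(497 - \frac{46}{-121}\right) = \sqrt{229} \left(497 - - \frac{46}{121}\right) = \sqrt{229} \left(497 + \frac{46}{121}\right) = \sqrt{229} \cdot \frac{60183}{121} = \frac{60183 \sqrt{229}}{121}$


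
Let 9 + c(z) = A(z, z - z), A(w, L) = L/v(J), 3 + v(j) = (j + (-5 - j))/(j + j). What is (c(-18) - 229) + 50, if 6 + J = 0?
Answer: -188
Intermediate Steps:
J = -6 (J = -6 + 0 = -6)
v(j) = -3 - 5/(2*j) (v(j) = -3 + (j + (-5 - j))/(j + j) = -3 - 5*1/(2*j) = -3 - 5/(2*j))
A(w, L) = -12*L/31 (A(w, L) = L/(-3 - 5/2/(-6)) = L/(-3 - 5/2*(-⅙)) = L/(-3 + 5/12) = L/(-31/12) = L*(-12/31) = -12*L/31)
c(z) = -9 (c(z) = -9 - 12*(z - z)/31 = -9 - 12/31*0 = -9 + 0 = -9)
(c(-18) - 229) + 50 = (-9 - 229) + 50 = -238 + 50 = -188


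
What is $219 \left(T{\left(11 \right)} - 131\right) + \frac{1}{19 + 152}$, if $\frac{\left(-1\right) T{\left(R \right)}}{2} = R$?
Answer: $- \frac{5729696}{171} \approx -33507.0$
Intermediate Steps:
$T{\left(R \right)} = - 2 R$
$219 \left(T{\left(11 \right)} - 131\right) + \frac{1}{19 + 152} = 219 \left(\left(-2\right) 11 - 131\right) + \frac{1}{19 + 152} = 219 \left(-22 - 131\right) + \frac{1}{171} = 219 \left(-153\right) + \frac{1}{171} = -33507 + \frac{1}{171} = - \frac{5729696}{171}$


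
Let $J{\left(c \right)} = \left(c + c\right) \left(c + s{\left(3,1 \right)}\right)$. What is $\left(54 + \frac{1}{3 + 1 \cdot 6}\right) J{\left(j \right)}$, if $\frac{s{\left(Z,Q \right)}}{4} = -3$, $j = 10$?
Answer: $- \frac{19480}{9} \approx -2164.4$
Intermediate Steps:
$s{\left(Z,Q \right)} = -12$ ($s{\left(Z,Q \right)} = 4 \left(-3\right) = -12$)
$J{\left(c \right)} = 2 c \left(-12 + c\right)$ ($J{\left(c \right)} = \left(c + c\right) \left(c - 12\right) = 2 c \left(-12 + c\right)$)
$\left(54 + \frac{1}{3 + 1 \cdot 6}\right) J{\left(j \right)} = \left(54 + \frac{1}{3 + 1 \cdot 6}\right) 2 \cdot 10 \left(-12 + 10\right) = \left(54 + \frac{1}{3 + 6}\right) 2 \cdot 10 \left(-2\right) = \left(54 + \frac{1}{9}\right) \left(-40\right) = \frac{487}{9} \left(-40\right) = - \frac{19480}{9}$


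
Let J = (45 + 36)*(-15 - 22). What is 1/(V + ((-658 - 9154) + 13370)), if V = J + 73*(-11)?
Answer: -1/242 ≈ -0.0041322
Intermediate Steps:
J = -2997 (J = 81*(-37) = -2997)
V = -3800 (V = -2997 + 73*(-11) = -2997 - 803 = -3800)
1/(V + ((-658 - 9154) + 13370)) = 1/(-3800 + ((-658 - 9154) + 13370)) = 1/(-3800 + (-9812 + 13370)) = 1/(-3800 + 3558) = 1/(-242) = -1/242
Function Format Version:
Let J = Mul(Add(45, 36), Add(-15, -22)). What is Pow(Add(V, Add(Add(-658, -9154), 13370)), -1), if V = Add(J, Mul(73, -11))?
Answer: Rational(-1, 242) ≈ -0.0041322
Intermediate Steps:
J = -2997 (J = Mul(81, -37) = -2997)
V = -3800 (V = Add(-2997, Mul(73, -11)) = Add(-2997, -803) = -3800)
Pow(Add(V, Add(Add(-658, -9154), 13370)), -1) = Pow(Add(-3800, Add(Add(-658, -9154), 13370)), -1) = Pow(Add(-3800, Add(-9812, 13370)), -1) = Pow(Add(-3800, 3558), -1) = Pow(-242, -1) = Rational(-1, 242)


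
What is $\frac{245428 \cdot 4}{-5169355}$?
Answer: $- \frac{981712}{5169355} \approx -0.18991$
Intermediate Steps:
$\frac{245428 \cdot 4}{-5169355} = 981712 \left(- \frac{1}{5169355}\right) = - \frac{981712}{5169355}$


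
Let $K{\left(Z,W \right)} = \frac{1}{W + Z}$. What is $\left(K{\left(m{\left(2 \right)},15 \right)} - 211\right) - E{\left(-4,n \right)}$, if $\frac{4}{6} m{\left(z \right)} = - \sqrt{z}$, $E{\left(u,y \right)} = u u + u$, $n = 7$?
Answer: $- \frac{32771}{147} + \frac{\sqrt{2}}{147} \approx -222.92$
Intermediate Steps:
$E{\left(u,y \right)} = u + u^{2}$ ($E{\left(u,y \right)} = u^{2} + u = u + u^{2}$)
$m{\left(z \right)} = - \frac{3 \sqrt{z}}{2}$ ($m{\left(z \right)} = \frac{3 \left(- \sqrt{z}\right)}{2} = - \frac{3 \sqrt{z}}{2}$)
$\left(K{\left(m{\left(2 \right)},15 \right)} - 211\right) - E{\left(-4,n \right)} = \left(\frac{1}{15 - \frac{3 \sqrt{2}}{2}} - 211\right) - - 4 \left(1 - 4\right) = \left(-211 + \frac{1}{15 - \frac{3 \sqrt{2}}{2}}\right) - \left(-4\right) \left(-3\right) = \left(-211 + \frac{1}{15 - \frac{3 \sqrt{2}}{2}}\right) - 12 = -223 + \frac{1}{15 - \frac{3 \sqrt{2}}{2}}$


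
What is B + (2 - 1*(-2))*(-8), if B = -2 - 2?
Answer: -36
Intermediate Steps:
B = -4
B + (2 - 1*(-2))*(-8) = -4 + (2 - 1*(-2))*(-8) = -4 + (2 + 2)*(-8) = -4 + 4*(-8) = -4 - 32 = -36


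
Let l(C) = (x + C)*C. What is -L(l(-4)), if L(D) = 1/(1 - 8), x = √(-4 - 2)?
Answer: ⅐ ≈ 0.14286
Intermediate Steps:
x = I*√6 (x = √(-6) = I*√6 ≈ 2.4495*I)
l(C) = C*(C + I*√6) (l(C) = (I*√6 + C)*C = (C + I*√6)*C = C*(C + I*√6))
L(D) = -⅐ (L(D) = 1/(-7) = -⅐)
-L(l(-4)) = -1*(-⅐) = ⅐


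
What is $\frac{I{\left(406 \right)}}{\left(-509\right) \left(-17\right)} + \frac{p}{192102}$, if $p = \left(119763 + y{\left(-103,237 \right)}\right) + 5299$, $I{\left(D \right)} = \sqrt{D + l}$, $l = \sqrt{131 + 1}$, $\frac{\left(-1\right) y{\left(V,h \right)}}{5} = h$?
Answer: $\frac{123877}{192102} + \frac{\sqrt{406 + 2 \sqrt{33}}}{8653} \approx 0.64721$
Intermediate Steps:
$y{\left(V,h \right)} = - 5 h$
$l = 2 \sqrt{33}$ ($l = \sqrt{132} = 2 \sqrt{33} \approx 11.489$)
$I{\left(D \right)} = \sqrt{D + 2 \sqrt{33}}$
$p = 123877$ ($p = \left(119763 - 1185\right) + 5299 = 118578 + 5299 = 123877$)
$\frac{I{\left(406 \right)}}{\left(-509\right) \left(-17\right)} + \frac{p}{192102} = \frac{\sqrt{406 + 2 \sqrt{33}}}{\left(-509\right) \left(-17\right)} + \frac{123877}{192102} = \frac{\sqrt{406 + 2 \sqrt{33}}}{8653} + 123877 \cdot \frac{1}{192102} = \sqrt{406 + 2 \sqrt{33}} \cdot \frac{1}{8653} + \frac{123877}{192102} = \frac{\sqrt{406 + 2 \sqrt{33}}}{8653} + \frac{123877}{192102} = \frac{123877}{192102} + \frac{\sqrt{406 + 2 \sqrt{33}}}{8653}$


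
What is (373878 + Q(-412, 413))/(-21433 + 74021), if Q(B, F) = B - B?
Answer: 186939/26294 ≈ 7.1096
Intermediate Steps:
Q(B, F) = 0
(373878 + Q(-412, 413))/(-21433 + 74021) = (373878 + 0)/(-21433 + 74021) = 373878/52588 = 373878*(1/52588) = 186939/26294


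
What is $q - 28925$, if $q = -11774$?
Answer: $-40699$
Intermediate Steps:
$q - 28925 = -11774 - 28925 = -40699$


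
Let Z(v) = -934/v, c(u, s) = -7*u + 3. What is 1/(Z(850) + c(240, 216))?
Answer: -425/713192 ≈ -0.00059591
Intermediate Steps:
c(u, s) = 3 - 7*u
1/(Z(850) + c(240, 216)) = 1/(-934/850 + (3 - 7*240)) = 1/(-934*1/850 + (3 - 1680)) = 1/(-467/425 - 1677) = 1/(-713192/425) = -425/713192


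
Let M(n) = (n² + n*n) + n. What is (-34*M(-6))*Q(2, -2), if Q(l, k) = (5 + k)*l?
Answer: -13464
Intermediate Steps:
M(n) = n + 2*n² (M(n) = (n² + n²) + n = 2*n² + n = n + 2*n²)
Q(l, k) = l*(5 + k)
(-34*M(-6))*Q(2, -2) = (-(-204)*(1 + 2*(-6)))*(2*(5 - 2)) = (-(-204)*(1 - 12))*(2*3) = -(-204)*(-11)*6 = -34*66*6 = -2244*6 = -13464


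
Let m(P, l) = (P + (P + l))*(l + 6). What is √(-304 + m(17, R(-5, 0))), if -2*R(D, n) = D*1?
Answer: 5/2 ≈ 2.5000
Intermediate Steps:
R(D, n) = -D/2
m(P, l) = (6 + l)*(l + 2*P) (m(P, l) = (l + 2*P)*(6 + l) = (6 + l)*(l + 2*P))
√(-304 + m(17, R(-5, 0))) = √(-304 + ((-½*(-5))² + 6*(-½*(-5)) + 12*17 + 2*17*(-½*(-5)))) = √(-304 + ((5/2)² + 6*(5/2) + 204 + 2*17*(5/2))) = √(-304 + (25/4 + 15 + 204 + 85)) = √(-304 + 1241/4) = √(25/4) = 5/2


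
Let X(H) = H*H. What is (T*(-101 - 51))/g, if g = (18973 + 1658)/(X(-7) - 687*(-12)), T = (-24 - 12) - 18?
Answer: 22689648/6877 ≈ 3299.4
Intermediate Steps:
X(H) = H²
T = -54 (T = -36 - 18 = -54)
g = 20631/8293 (g = (18973 + 1658)/((-7)² - 687*(-12)) = 20631/(49 + 8244) = 20631/8293 ≈ 2.4878)
(T*(-101 - 51))/g = (-54*(-101 - 51))/(20631/8293) = -54*(-152)*(8293/20631) = 8208*(8293/20631) = 22689648/6877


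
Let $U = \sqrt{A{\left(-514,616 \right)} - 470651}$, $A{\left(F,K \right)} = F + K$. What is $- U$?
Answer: $- i \sqrt{470549} \approx - 685.97 i$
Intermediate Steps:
$U = i \sqrt{470549}$ ($U = \sqrt{\left(-514 + 616\right) - 470651} = \sqrt{102 - 470651} = \sqrt{-470549} = i \sqrt{470549} \approx 685.97 i$)
$- U = - i \sqrt{470549}$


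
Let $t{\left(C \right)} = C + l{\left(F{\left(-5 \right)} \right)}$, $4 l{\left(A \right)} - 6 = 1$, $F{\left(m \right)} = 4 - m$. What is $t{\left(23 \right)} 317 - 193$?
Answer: $\frac{30611}{4} \approx 7652.8$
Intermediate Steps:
$l{\left(A \right)} = \frac{7}{4}$ ($l{\left(A \right)} = \frac{3}{2} + \frac{1}{4} \cdot 1 = \frac{3}{2} + \frac{1}{4} = \frac{7}{4}$)
$t{\left(C \right)} = \frac{7}{4} + C$ ($t{\left(C \right)} = C + \frac{7}{4} = \frac{7}{4} + C$)
$t{\left(23 \right)} 317 - 193 = \left(\frac{7}{4} + 23\right) 317 - 193 = \frac{99}{4} \cdot 317 - 193 = \frac{31383}{4} - 193 = \frac{30611}{4}$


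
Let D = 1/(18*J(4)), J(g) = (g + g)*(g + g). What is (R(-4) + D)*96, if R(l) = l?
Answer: -4607/12 ≈ -383.92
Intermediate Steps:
J(g) = 4*g² (J(g) = (2*g)*(2*g) = 4*g²)
D = 1/1152 (D = 1/(18*((4*4²))) = 1/(18*((4*16))) = (1/18)/64 = (1/18)*(1/64) = 1/1152 ≈ 0.00086806)
(R(-4) + D)*96 = (-4 + 1/1152)*96 = -4607/1152*96 = -4607/12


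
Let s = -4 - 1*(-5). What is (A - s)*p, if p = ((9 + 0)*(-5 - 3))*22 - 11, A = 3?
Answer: -3190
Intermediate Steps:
s = 1 (s = -4 + 5 = 1)
p = -1595 (p = (9*(-8))*22 - 11 = -72*22 - 11 = -1584 - 11 = -1595)
(A - s)*p = (3 - 1*1)*(-1595) = (3 - 1)*(-1595) = 2*(-1595) = -3190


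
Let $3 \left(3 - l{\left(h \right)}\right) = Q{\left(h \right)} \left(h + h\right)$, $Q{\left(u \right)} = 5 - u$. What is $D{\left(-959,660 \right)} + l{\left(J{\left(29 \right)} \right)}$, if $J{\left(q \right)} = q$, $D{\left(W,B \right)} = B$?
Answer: $1127$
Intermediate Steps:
$l{\left(h \right)} = 3 - \frac{2 h \left(5 - h\right)}{3}$ ($l{\left(h \right)} = 3 - \frac{\left(5 - h\right) \left(h + h\right)}{3} = 3 - \frac{\left(5 - h\right) 2 h}{3} = 3 - \frac{2 h \left(5 - h\right)}{3}$)
$D{\left(-959,660 \right)} + l{\left(J{\left(29 \right)} \right)} = 660 + \left(3 + \frac{2}{3} \cdot 29 \left(-5 + 29\right)\right) = 660 + \left(3 + \frac{2}{3} \cdot 29 \cdot 24\right) = 660 + \left(3 + 464\right) = 660 + 467 = 1127$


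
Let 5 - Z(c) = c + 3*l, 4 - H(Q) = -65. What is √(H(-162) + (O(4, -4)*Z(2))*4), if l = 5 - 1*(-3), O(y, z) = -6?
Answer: √573 ≈ 23.937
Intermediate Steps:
H(Q) = 69 (H(Q) = 4 - 1*(-65) = 4 + 65 = 69)
l = 8 (l = 5 + 3 = 8)
Z(c) = -19 - c (Z(c) = 5 - (c + 3*8) = 5 - (c + 24) = 5 - (24 + c) = 5 + (-24 - c) = -19 - c)
√(H(-162) + (O(4, -4)*Z(2))*4) = √(69 - 6*(-19 - 1*2)*4) = √(69 - 6*(-19 - 2)*4) = √(69 - 6*(-21)*4) = √(69 + 126*4) = √(69 + 504) = √573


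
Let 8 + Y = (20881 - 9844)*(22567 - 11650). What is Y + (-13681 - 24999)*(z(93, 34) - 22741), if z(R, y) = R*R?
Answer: 665569481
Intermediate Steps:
z(R, y) = R²
Y = 120490921 (Y = -8 + (20881 - 9844)*(22567 - 11650) = -8 + 11037*10917 = -8 + 120490929 = 120490921)
Y + (-13681 - 24999)*(z(93, 34) - 22741) = 120490921 + (-13681 - 24999)*(93² - 22741) = 120490921 - 38680*(8649 - 22741) = 120490921 - 38680*(-14092) = 120490921 + 545078560 = 665569481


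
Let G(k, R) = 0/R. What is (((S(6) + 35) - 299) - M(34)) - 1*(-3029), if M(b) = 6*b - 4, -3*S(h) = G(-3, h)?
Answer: 2565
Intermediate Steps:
G(k, R) = 0
S(h) = 0 (S(h) = -⅓*0 = 0)
M(b) = -4 + 6*b
(((S(6) + 35) - 299) - M(34)) - 1*(-3029) = (((0 + 35) - 299) - (-4 + 6*34)) - 1*(-3029) = ((35 - 299) - (-4 + 204)) + 3029 = (-264 - 1*200) + 3029 = (-264 - 200) + 3029 = -464 + 3029 = 2565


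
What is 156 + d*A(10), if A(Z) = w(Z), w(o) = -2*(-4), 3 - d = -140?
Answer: 1300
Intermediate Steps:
d = 143 (d = 3 - 1*(-140) = 3 + 140 = 143)
w(o) = 8
A(Z) = 8
156 + d*A(10) = 156 + 143*8 = 156 + 1144 = 1300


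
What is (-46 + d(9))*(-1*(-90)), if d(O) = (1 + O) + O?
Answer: -2430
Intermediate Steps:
d(O) = 1 + 2*O
(-46 + d(9))*(-1*(-90)) = (-46 + (1 + 2*9))*(-1*(-90)) = (-46 + (1 + 18))*90 = (-46 + 19)*90 = -27*90 = -2430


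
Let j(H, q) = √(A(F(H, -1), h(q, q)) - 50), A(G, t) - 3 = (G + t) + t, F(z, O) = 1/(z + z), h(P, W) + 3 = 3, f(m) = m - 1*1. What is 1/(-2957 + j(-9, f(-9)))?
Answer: -53226/157390129 - 33*I*√14/157390129 ≈ -0.00033818 - 7.8451e-7*I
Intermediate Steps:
f(m) = -1 + m (f(m) = m - 1 = -1 + m)
h(P, W) = 0 (h(P, W) = -3 + 3 = 0)
F(z, O) = 1/(2*z)
A(G, t) = 3 + G + 2*t (A(G, t) = 3 + ((G + t) + t) = 3 + (G + 2*t) = 3 + G + 2*t)
j(H, q) = √(-47 + 1/(2*H)) (j(H, q) = √((3 + 1/(2*H) + 2*0) - 50) = √((3 + 1/(2*H) + 0) - 50) = √((3 + 1/(2*H)) - 50) = √(-47 + 1/(2*H)))
1/(-2957 + j(-9, f(-9))) = 1/(-2957 + √(-188 + 2/(-9))/2) = 1/(-2957 + √(-188 + 2*(-⅑))/2) = 1/(-2957 + √(-188 - 2/9)/2) = 1/(-2957 + √(-1694/9)/2) = 1/(-2957 + (11*I*√14/3)/2) = 1/(-2957 + 11*I*√14/6)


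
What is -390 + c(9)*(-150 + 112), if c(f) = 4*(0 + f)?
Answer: -1758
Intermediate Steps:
c(f) = 4*f
-390 + c(9)*(-150 + 112) = -390 + (4*9)*(-150 + 112) = -390 + 36*(-38) = -390 - 1368 = -1758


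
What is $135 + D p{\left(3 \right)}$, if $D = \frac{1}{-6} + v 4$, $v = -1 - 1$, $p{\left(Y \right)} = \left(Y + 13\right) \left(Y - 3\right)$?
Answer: $135$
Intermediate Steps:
$p{\left(Y \right)} = \left(-3 + Y\right) \left(13 + Y\right)$ ($p{\left(Y \right)} = \left(13 + Y\right) \left(-3 + Y\right) = \left(-3 + Y\right) \left(13 + Y\right)$)
$v = -2$ ($v = -1 - 1 = -2$)
$D = - \frac{49}{6}$ ($D = \frac{1}{-6} - 8 = - \frac{1}{6} - 8 = - \frac{49}{6} \approx -8.1667$)
$135 + D p{\left(3 \right)} = 135 - \frac{49 \left(-39 + 3^{2} + 10 \cdot 3\right)}{6} = 135 - \frac{49 \left(-39 + 9 + 30\right)}{6} = 135 - 0 = 135 + 0 = 135$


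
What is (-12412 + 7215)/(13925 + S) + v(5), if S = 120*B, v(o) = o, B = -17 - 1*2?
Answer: 53028/11645 ≈ 4.5537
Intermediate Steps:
B = -19 (B = -17 - 2 = -19)
S = -2280 (S = 120*(-19) = -2280)
(-12412 + 7215)/(13925 + S) + v(5) = (-12412 + 7215)/(13925 - 2280) + 5 = -5197/11645 + 5 = 53028/11645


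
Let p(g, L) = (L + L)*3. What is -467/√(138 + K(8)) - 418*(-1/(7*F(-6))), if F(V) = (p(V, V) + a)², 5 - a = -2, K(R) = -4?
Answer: 418/5887 - 467*√134/134 ≈ -40.272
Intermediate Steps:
p(g, L) = 6*L (p(g, L) = (2*L)*3 = 6*L)
a = 7 (a = 5 - 1*(-2) = 5 + 2 = 7)
F(V) = (7 + 6*V)² (F(V) = (6*V + 7)² = (7 + 6*V)²)
-467/√(138 + K(8)) - 418*(-1/(7*F(-6))) = -467/√(138 - 4) - 418*(-1/(7*(7 + 6*(-6))²)) = -467*√134/134 - 418*(-1/(7*(7 - 36)²)) = -467*√134/134 - 418/((-7*(-29)²)) = -467*√134/134 - 418/((-7*841)) = -467*√134/134 - 418/(-5887) = -467*√134/134 - 418*(-1/5887) = -467*√134/134 + 418/5887 = 418/5887 - 467*√134/134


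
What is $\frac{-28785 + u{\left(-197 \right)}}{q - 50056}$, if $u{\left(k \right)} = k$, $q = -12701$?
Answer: $\frac{28982}{62757} \approx 0.46181$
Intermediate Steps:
$\frac{-28785 + u{\left(-197 \right)}}{q - 50056} = \frac{-28785 - 197}{-12701 - 50056} = - \frac{28982}{-62757} = \left(-28982\right) \left(- \frac{1}{62757}\right) = \frac{28982}{62757}$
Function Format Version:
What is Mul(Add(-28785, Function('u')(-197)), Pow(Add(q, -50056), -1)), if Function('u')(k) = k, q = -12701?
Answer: Rational(28982, 62757) ≈ 0.46181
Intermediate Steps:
Mul(Add(-28785, Function('u')(-197)), Pow(Add(q, -50056), -1)) = Mul(Add(-28785, -197), Pow(Add(-12701, -50056), -1)) = Mul(-28982, Pow(-62757, -1)) = Mul(-28982, Rational(-1, 62757)) = Rational(28982, 62757)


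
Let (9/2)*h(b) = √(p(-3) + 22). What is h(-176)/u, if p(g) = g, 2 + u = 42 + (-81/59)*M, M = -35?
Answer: 118*√19/46755 ≈ 0.011001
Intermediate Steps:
u = 5195/59 (u = -2 + (42 - 81/59*(-35)) = -2 + (42 + 2835/59) = -2 + 5313/59 = 5195/59 ≈ 88.051)
h(b) = 2*√19/9 (h(b) = 2*√(-3 + 22)/9 = 2*√19/9)
h(-176)/u = (2*√19/9)/(5195/59) = (2*√19/9)*(59/5195) = 118*√19/46755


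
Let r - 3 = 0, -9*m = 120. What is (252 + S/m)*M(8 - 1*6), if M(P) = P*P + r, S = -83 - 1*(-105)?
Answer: 35049/20 ≈ 1752.4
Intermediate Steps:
m = -40/3 (m = -⅑*120 = -40/3 ≈ -13.333)
S = 22 (S = -83 + 105 = 22)
r = 3 (r = 3 + 0 = 3)
M(P) = 3 + P² (M(P) = P*P + 3 = P² + 3 = 3 + P²)
(252 + S/m)*M(8 - 1*6) = (252 + 22/(-40/3))*(3 + (8 - 1*6)²) = (252 + 22*(-3/40))*(3 + (8 - 6)²) = (252 - 33/20)*(3 + 2²) = 5007*(3 + 4)/20 = (5007/20)*7 = 35049/20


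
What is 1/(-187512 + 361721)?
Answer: 1/174209 ≈ 5.7402e-6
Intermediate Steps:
1/(-187512 + 361721) = 1/174209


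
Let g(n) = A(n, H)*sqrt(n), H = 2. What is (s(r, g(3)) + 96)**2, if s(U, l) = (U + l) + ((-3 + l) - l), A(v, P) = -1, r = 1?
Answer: (94 - sqrt(3))**2 ≈ 8513.4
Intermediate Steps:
g(n) = -sqrt(n)
s(U, l) = -3 + U + l (s(U, l) = (U + l) - 3 = -3 + U + l)
(s(r, g(3)) + 96)**2 = ((-3 + 1 - sqrt(3)) + 96)**2 = ((-2 - sqrt(3)) + 96)**2 = (94 - sqrt(3))**2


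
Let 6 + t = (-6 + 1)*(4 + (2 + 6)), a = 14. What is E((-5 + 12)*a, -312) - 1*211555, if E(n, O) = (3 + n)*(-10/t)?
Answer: -6980810/33 ≈ -2.1154e+5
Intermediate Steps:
t = -66 (t = -6 + (-6 + 1)*(4 + (2 + 6)) = -6 - 5*(4 + 8) = -6 - 5*12 = -6 - 60 = -66)
E(n, O) = 5/11 + 5*n/33 (E(n, O) = (3 + n)*(-10/(-66)) = (3 + n)*(-10*(-1/66)) = (3 + n)*(5/33) = 5/11 + 5*n/33)
E((-5 + 12)*a, -312) - 1*211555 = (5/11 + 5*((-5 + 12)*14)/33) - 1*211555 = (5/11 + 5*(7*14)/33) - 211555 = (5/11 + (5/33)*98) - 211555 = (5/11 + 490/33) - 211555 = 505/33 - 211555 = -6980810/33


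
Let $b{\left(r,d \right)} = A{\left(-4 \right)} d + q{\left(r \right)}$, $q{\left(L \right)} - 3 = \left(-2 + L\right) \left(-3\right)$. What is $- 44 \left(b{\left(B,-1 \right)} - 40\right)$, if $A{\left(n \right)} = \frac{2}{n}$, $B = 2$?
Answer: $1606$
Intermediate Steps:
$q{\left(L \right)} = 9 - 3 L$ ($q{\left(L \right)} = 3 + \left(-2 + L\right) \left(-3\right) = 3 - \left(-6 + 3 L\right) = 9 - 3 L$)
$b{\left(r,d \right)} = 9 - 3 r - \frac{d}{2}$ ($b{\left(r,d \right)} = \frac{2}{-4} d - \left(-9 + 3 r\right) = 2 \left(- \frac{1}{4}\right) d - \left(-9 + 3 r\right) = - \frac{d}{2} - \left(-9 + 3 r\right) = 9 - 3 r - \frac{d}{2}$)
$- 44 \left(b{\left(B,-1 \right)} - 40\right) = - 44 \left(\left(9 - 6 - - \frac{1}{2}\right) - 40\right) = - 44 \left(\left(9 - 6 + \frac{1}{2}\right) - 40\right) = - 44 \left(\frac{7}{2} - 40\right) = \left(-44\right) \left(- \frac{73}{2}\right) = 1606$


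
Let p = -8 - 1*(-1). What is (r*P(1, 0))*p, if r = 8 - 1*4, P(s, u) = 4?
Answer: -112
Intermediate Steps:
r = 4 (r = 8 - 4 = 4)
p = -7 (p = -8 + 1 = -7)
(r*P(1, 0))*p = (4*4)*(-7) = 16*(-7) = -112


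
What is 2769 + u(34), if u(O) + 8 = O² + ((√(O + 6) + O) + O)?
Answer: 3985 + 2*√10 ≈ 3991.3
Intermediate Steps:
u(O) = -8 + O² + √(6 + O) + 2*O (u(O) = -8 + (O² + ((√(O + 6) + O) + O)) = -8 + (O² + ((√(6 + O) + O) + O)) = -8 + (O² + ((O + √(6 + O)) + O)) = -8 + (O² + (√(6 + O) + 2*O)) = -8 + (O² + √(6 + O) + 2*O) = -8 + O² + √(6 + O) + 2*O)
2769 + u(34) = 2769 + (-8 + 34² + √(6 + 34) + 2*34) = 2769 + (-8 + 1156 + √40 + 68) = 2769 + (-8 + 1156 + 2*√10 + 68) = 2769 + (1216 + 2*√10) = 3985 + 2*√10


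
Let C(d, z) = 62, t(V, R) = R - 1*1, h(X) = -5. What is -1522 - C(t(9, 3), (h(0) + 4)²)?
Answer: -1584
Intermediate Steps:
t(V, R) = -1 + R (t(V, R) = R - 1 = -1 + R)
-1522 - C(t(9, 3), (h(0) + 4)²) = -1522 - 1*62 = -1522 - 62 = -1584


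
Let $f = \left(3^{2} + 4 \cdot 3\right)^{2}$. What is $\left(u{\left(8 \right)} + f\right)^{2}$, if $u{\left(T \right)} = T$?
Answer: $201601$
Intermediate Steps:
$f = 441$ ($f = \left(9 + 12\right)^{2} = 21^{2} = 441$)
$\left(u{\left(8 \right)} + f\right)^{2} = \left(8 + 441\right)^{2} = 449^{2} = 201601$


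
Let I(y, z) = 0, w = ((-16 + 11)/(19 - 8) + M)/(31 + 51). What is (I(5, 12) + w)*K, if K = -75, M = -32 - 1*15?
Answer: 19575/451 ≈ 43.404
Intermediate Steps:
M = -47 (M = -32 - 15 = -47)
w = -261/451 (w = ((-16 + 11)/(19 - 8) - 47)/(31 + 51) = (-5/11 - 47)/82 = (-5*1/11 - 47)*(1/82) = (-5/11 - 47)*(1/82) = -522/11*1/82 = -261/451 ≈ -0.57871)
(I(5, 12) + w)*K = (0 - 261/451)*(-75) = -261/451*(-75) = 19575/451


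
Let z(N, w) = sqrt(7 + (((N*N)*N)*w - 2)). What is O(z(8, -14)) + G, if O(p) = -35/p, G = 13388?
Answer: 13388 + 35*I*sqrt(7163)/7163 ≈ 13388.0 + 0.41354*I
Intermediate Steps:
z(N, w) = sqrt(5 + w*N**3) (z(N, w) = sqrt(7 + ((N**2*N)*w - 2)) = sqrt(7 + (N**3*w - 2)) = sqrt(7 + (w*N**3 - 2)) = sqrt(7 + (-2 + w*N**3)) = sqrt(5 + w*N**3))
O(z(8, -14)) + G = -35/sqrt(5 - 14*8**3) + 13388 = -35/sqrt(5 - 14*512) + 13388 = -35/sqrt(5 - 7168) + 13388 = -35*(-I*sqrt(7163)/7163) + 13388 = -(-35)*I*sqrt(7163)/7163 + 13388 = 35*I*sqrt(7163)/7163 + 13388 = 13388 + 35*I*sqrt(7163)/7163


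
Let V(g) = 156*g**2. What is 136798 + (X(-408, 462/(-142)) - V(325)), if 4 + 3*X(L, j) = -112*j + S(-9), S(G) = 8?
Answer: -3480543370/213 ≈ -1.6341e+7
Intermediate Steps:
X(L, j) = 4/3 - 112*j/3 (X(L, j) = -4/3 + (-112*j + 8)/3 = -4/3 + (8 - 112*j)/3 = -4/3 + (8/3 - 112*j/3) = 4/3 - 112*j/3)
136798 + (X(-408, 462/(-142)) - V(325)) = 136798 + ((4/3 - 17248/(-142)) - 156*325**2) = 136798 + ((4/3 - 17248*(-1)/142) - 156*105625) = 136798 + ((4/3 - 112/3*(-231/71)) - 1*16477500) = 136798 + ((4/3 + 8624/71) - 16477500) = 136798 + (26156/213 - 16477500) = 136798 - 3509681344/213 = -3480543370/213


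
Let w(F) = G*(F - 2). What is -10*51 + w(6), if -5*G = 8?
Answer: -2582/5 ≈ -516.40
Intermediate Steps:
G = -8/5 (G = -⅕*8 = -8/5 ≈ -1.6000)
w(F) = 16/5 - 8*F/5 (w(F) = -8*(F - 2)/5 = -8*(-2 + F)/5 = 16/5 - 8*F/5)
-10*51 + w(6) = -10*51 + (16/5 - 8/5*6) = -510 + (16/5 - 48/5) = -510 - 32/5 = -2582/5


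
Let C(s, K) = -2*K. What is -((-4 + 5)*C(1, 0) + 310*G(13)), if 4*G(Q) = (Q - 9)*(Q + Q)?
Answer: -8060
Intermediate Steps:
G(Q) = Q*(-9 + Q)/2 (G(Q) = ((Q - 9)*(Q + Q))/4 = ((-9 + Q)*(2*Q))/4 = (2*Q*(-9 + Q))/4 = Q*(-9 + Q)/2)
-((-4 + 5)*C(1, 0) + 310*G(13)) = -((-4 + 5)*(-2*0) + 310*((½)*13*(-9 + 13))) = -(1*0 + 310*((½)*13*4)) = -(0 + 310*26) = -(0 + 8060) = -1*8060 = -8060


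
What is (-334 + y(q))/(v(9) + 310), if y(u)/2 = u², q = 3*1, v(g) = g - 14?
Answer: -316/305 ≈ -1.0361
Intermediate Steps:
v(g) = -14 + g
q = 3
y(u) = 2*u²
(-334 + y(q))/(v(9) + 310) = (-334 + 2*3²)/((-14 + 9) + 310) = (-334 + 2*9)/(-5 + 310) = (-334 + 18)/305 = -316*1/305 = -316/305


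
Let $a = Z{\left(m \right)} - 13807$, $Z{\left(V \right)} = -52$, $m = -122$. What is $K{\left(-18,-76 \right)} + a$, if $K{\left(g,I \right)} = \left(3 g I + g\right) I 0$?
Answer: $-13859$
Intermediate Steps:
$K{\left(g,I \right)} = 0$ ($K{\left(g,I \right)} = \left(3 I g + g\right) I 0 = \left(g + 3 I g\right) I 0 = I \left(g + 3 I g\right) 0 = 0$)
$a = -13859$ ($a = -52 - 13807 = -13859$)
$K{\left(-18,-76 \right)} + a = 0 - 13859 = -13859$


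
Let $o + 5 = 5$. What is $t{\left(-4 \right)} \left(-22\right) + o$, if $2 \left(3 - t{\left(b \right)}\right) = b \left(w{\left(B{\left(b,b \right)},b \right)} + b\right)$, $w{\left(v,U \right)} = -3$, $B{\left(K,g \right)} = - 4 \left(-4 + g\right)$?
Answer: $242$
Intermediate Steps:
$o = 0$ ($o = -5 + 5 = 0$)
$B{\left(K,g \right)} = 16 - 4 g$
$t{\left(b \right)} = 3 - \frac{b \left(-3 + b\right)}{2}$
$t{\left(-4 \right)} \left(-22\right) + o = \left(3 - \frac{\left(-4\right)^{2}}{2} + \frac{3}{2} \left(-4\right)\right) \left(-22\right) + 0 = \left(3 - 8 - 6\right) \left(-22\right) + 0 = \left(-11\right) \left(-22\right) + 0 = 242 + 0 = 242$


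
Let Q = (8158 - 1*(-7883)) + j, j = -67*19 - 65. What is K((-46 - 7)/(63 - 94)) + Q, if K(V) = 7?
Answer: 14710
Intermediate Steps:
j = -1338 (j = -1273 - 65 = -1338)
Q = 14703 (Q = (8158 - 1*(-7883)) - 1338 = (8158 + 7883) - 1338 = 16041 - 1338 = 14703)
K((-46 - 7)/(63 - 94)) + Q = 7 + 14703 = 14710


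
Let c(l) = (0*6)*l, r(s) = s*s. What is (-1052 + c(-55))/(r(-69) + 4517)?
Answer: -526/4639 ≈ -0.11339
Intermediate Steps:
r(s) = s²
c(l) = 0 (c(l) = 0*l = 0)
(-1052 + c(-55))/(r(-69) + 4517) = (-1052 + 0)/((-69)² + 4517) = -1052/(4761 + 4517) = -1052/9278 = -1052*1/9278 = -526/4639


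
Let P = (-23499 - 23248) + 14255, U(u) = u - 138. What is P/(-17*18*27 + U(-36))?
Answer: 8123/2109 ≈ 3.8516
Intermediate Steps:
U(u) = -138 + u
P = -32492 (P = -46747 + 14255 = -32492)
P/(-17*18*27 + U(-36)) = -32492/(-17*18*27 + (-138 - 36)) = -32492/(-306*27 - 174) = -32492/(-8262 - 174) = -32492/(-8436) = -32492*(-1/8436) = 8123/2109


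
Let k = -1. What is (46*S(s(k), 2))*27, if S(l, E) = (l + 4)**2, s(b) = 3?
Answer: 60858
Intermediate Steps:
S(l, E) = (4 + l)**2
(46*S(s(k), 2))*27 = (46*(4 + 3)**2)*27 = (46*7**2)*27 = (46*49)*27 = 2254*27 = 60858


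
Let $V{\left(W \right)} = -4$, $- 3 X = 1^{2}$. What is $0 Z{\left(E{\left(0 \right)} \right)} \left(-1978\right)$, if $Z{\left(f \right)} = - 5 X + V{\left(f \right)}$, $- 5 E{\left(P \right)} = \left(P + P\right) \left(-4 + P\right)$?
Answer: $0$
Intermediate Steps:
$X = - \frac{1}{3}$ ($X = - \frac{1^{2}}{3} = \left(- \frac{1}{3}\right) 1 = - \frac{1}{3} \approx -0.33333$)
$E{\left(P \right)} = - \frac{2 P \left(-4 + P\right)}{5}$ ($E{\left(P \right)} = - \frac{\left(P + P\right) \left(-4 + P\right)}{5} = - \frac{2 P \left(-4 + P\right)}{5}$)
$Z{\left(f \right)} = - \frac{7}{3}$ ($Z{\left(f \right)} = \left(-5\right) \left(- \frac{1}{3}\right) - 4 = \frac{5}{3} - 4 = - \frac{7}{3}$)
$0 Z{\left(E{\left(0 \right)} \right)} \left(-1978\right) = 0 \left(- \frac{7}{3}\right) \left(-1978\right) = 0 \left(-1978\right) = 0$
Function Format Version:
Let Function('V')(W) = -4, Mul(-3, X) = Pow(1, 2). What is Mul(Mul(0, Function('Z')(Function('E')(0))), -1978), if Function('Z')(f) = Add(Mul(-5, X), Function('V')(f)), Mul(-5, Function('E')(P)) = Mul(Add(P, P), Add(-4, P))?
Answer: 0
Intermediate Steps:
X = Rational(-1, 3) (X = Mul(Rational(-1, 3), Pow(1, 2)) = Mul(Rational(-1, 3), 1) = Rational(-1, 3) ≈ -0.33333)
Function('E')(P) = Mul(Rational(-2, 5), P, Add(-4, P)) (Function('E')(P) = Mul(Rational(-1, 5), Mul(Add(P, P), Add(-4, P))) = Mul(Rational(-1, 5), Mul(Mul(2, P), Add(-4, P))) = Mul(Rational(-1, 5), Mul(2, P, Add(-4, P))) = Mul(Rational(-2, 5), P, Add(-4, P)))
Function('Z')(f) = Rational(-7, 3) (Function('Z')(f) = Add(Mul(-5, Rational(-1, 3)), -4) = Add(Rational(5, 3), -4) = Rational(-7, 3))
Mul(Mul(0, Function('Z')(Function('E')(0))), -1978) = Mul(Mul(0, Rational(-7, 3)), -1978) = Mul(0, -1978) = 0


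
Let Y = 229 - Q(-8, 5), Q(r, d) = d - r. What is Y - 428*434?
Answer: -185536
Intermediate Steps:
Y = 216 (Y = 229 - (5 - 1*(-8)) = 229 - (5 + 8) = 229 - 1*13 = 229 - 13 = 216)
Y - 428*434 = 216 - 428*434 = 216 - 185752 = -185536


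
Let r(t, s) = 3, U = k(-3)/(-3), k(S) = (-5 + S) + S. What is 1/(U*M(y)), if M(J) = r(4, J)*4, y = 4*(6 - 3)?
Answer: 1/44 ≈ 0.022727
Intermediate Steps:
k(S) = -5 + 2*S
U = 11/3 (U = (-5 + 2*(-3))/(-3) = (-5 - 6)*(-1/3) = -11*(-1/3) = 11/3 ≈ 3.6667)
y = 12 (y = 4*3 = 12)
M(J) = 12 (M(J) = 3*4 = 12)
1/(U*M(y)) = 1/((11/3)*12) = 1/44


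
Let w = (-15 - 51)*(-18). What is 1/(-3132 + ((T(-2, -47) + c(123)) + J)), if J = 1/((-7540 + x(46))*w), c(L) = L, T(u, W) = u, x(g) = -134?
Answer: -9116712/27450419833 ≈ -0.00033212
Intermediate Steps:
w = 1188 (w = -66*(-18) = 1188)
J = -1/9116712 (J = 1/(-7540 - 134*1188) = (1/1188)/(-7674) = -1/7674*1/1188 = -1/9116712 ≈ -1.0969e-7)
1/(-3132 + ((T(-2, -47) + c(123)) + J)) = 1/(-3132 + ((-2 + 123) - 1/9116712)) = 1/(-3132 + (121 - 1/9116712)) = 1/(-3132 + 1103122151/9116712) = 1/(-27450419833/9116712) = -9116712/27450419833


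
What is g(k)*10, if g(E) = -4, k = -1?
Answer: -40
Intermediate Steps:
g(k)*10 = -4*10 = -40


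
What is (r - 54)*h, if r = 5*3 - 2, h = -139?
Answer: 5699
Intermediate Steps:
r = 13 (r = 15 - 2 = 13)
(r - 54)*h = (13 - 54)*(-139) = -41*(-139) = 5699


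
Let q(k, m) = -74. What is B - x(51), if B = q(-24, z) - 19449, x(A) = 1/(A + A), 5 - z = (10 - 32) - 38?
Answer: -1991347/102 ≈ -19523.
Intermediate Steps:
z = 65 (z = 5 - ((10 - 32) - 38) = 5 - (-22 - 38) = 5 - 1*(-60) = 5 + 60 = 65)
x(A) = 1/(2*A)
B = -19523 (B = -74 - 19449 = -19523)
B - x(51) = -19523 - 1/(2*51) = -19523 - 1*1/102 = -19523 - 1/102 = -1991347/102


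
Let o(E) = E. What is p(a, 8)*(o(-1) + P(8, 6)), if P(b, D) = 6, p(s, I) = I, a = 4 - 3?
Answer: 40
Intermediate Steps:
a = 1
p(a, 8)*(o(-1) + P(8, 6)) = 8*(-1 + 6) = 8*5 = 40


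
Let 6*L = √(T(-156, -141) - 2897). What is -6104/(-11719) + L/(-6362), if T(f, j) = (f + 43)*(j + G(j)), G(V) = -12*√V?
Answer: 6104/11719 - √(3259 + 339*I*√141)/19086 ≈ 0.51746 - 0.0016235*I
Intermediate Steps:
T(f, j) = (43 + f)*(j - 12*√j) (T(f, j) = (f + 43)*(j - 12*√j) = (43 + f)*(j - 12*√j))
L = √(13036 + 1356*I*√141)/6 (L = √((-516*I*√141 + 43*(-141) - 156*(-141) - 12*(-156)*√(-141)) - 2897)/6 = √((-516*I*√141 - 6063 + 21996 - 12*(-156)*I*√141) - 2897)/6 = √((-516*I*√141 - 6063 + 21996 + 1872*I*√141) - 2897)/6 = √((15933 + 1356*I*√141) - 2897)/6 = √(13036 + 1356*I*√141)/6 ≈ 21.652 + 10.329*I)
-6104/(-11719) + L/(-6362) = -6104/(-11719) + (√(3259 + 339*I*√141)/3)/(-6362) = -6104*(-1/11719) + (√(3259 + 339*I*√141)/3)*(-1/6362) = 6104/11719 - √(3259 + 339*I*√141)/19086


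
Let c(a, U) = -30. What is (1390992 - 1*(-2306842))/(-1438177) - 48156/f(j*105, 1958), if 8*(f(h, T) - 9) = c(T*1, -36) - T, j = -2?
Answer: 136742440738/688886783 ≈ 198.50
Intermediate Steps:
f(h, T) = 21/4 - T/8 (f(h, T) = 9 + (-30 - T)/8 = 9 + (-15/4 - T/8) = 21/4 - T/8)
(1390992 - 1*(-2306842))/(-1438177) - 48156/f(j*105, 1958) = (1390992 - 1*(-2306842))/(-1438177) - 48156/(21/4 - 1/8*1958) = (1390992 + 2306842)*(-1/1438177) - 48156/(21/4 - 979/4) = 3697834*(-1/1438177) - 48156/(-479/2) = -3697834/1438177 - 48156*(-2/479) = -3697834/1438177 + 96312/479 = 136742440738/688886783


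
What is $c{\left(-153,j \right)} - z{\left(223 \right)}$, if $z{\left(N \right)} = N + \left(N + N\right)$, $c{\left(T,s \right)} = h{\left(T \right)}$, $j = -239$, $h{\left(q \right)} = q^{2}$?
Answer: $22740$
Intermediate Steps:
$c{\left(T,s \right)} = T^{2}$
$z{\left(N \right)} = 3 N$ ($z{\left(N \right)} = N + 2 N = 3 N$)
$c{\left(-153,j \right)} - z{\left(223 \right)} = \left(-153\right)^{2} - 3 \cdot 223 = 23409 - 669 = 22740$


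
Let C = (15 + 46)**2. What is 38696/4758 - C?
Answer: -8832911/2379 ≈ -3712.9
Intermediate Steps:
C = 3721 (C = 61**2 = 3721)
38696/4758 - C = 38696/4758 - 1*3721 = 38696*(1/4758) - 3721 = 19348/2379 - 3721 = -8832911/2379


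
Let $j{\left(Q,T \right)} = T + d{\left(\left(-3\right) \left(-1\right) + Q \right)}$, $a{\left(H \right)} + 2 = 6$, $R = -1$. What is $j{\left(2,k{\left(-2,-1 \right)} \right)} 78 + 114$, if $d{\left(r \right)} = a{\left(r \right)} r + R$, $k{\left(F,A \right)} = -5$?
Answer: $1206$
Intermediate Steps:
$a{\left(H \right)} = 4$ ($a{\left(H \right)} = -2 + 6 = 4$)
$d{\left(r \right)} = -1 + 4 r$ ($d{\left(r \right)} = 4 r - 1 = -1 + 4 r$)
$j{\left(Q,T \right)} = 11 + T + 4 Q$ ($j{\left(Q,T \right)} = T + \left(-1 + 4 \left(\left(-3\right) \left(-1\right) + Q\right)\right) = T + \left(-1 + 4 \left(3 + Q\right)\right) = T + \left(-1 + \left(12 + 4 Q\right)\right) = T + \left(11 + 4 Q\right) = 11 + T + 4 Q$)
$j{\left(2,k{\left(-2,-1 \right)} \right)} 78 + 114 = \left(11 - 5 + 4 \cdot 2\right) 78 + 114 = \left(11 - 5 + 8\right) 78 + 114 = 14 \cdot 78 + 114 = 1092 + 114 = 1206$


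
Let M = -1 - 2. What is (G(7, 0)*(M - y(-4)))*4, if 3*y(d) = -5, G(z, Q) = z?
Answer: -112/3 ≈ -37.333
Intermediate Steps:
M = -3
y(d) = -5/3 (y(d) = (⅓)*(-5) = -5/3)
(G(7, 0)*(M - y(-4)))*4 = (7*(-3 - 1*(-5/3)))*4 = (7*(-3 + 5/3))*4 = (7*(-4/3))*4 = -28/3*4 = -112/3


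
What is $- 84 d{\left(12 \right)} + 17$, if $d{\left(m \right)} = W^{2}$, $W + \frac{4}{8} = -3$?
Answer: $-1012$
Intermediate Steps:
$W = - \frac{7}{2}$ ($W = - \frac{1}{2} - 3 = - \frac{7}{2} \approx -3.5$)
$d{\left(m \right)} = \frac{49}{4}$ ($d{\left(m \right)} = \left(- \frac{7}{2}\right)^{2} = \frac{49}{4}$)
$- 84 d{\left(12 \right)} + 17 = \left(-84\right) \frac{49}{4} + 17 = -1029 + 17 = -1012$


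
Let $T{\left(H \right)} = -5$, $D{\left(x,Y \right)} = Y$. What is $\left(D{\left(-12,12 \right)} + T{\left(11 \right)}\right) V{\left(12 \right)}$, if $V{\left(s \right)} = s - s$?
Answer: $0$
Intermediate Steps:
$V{\left(s \right)} = 0$
$\left(D{\left(-12,12 \right)} + T{\left(11 \right)}\right) V{\left(12 \right)} = \left(12 - 5\right) 0 = 7 \cdot 0 = 0$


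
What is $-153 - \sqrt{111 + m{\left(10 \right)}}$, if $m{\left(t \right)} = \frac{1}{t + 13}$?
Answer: $-153 - \frac{\sqrt{58742}}{23} \approx -163.54$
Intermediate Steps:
$m{\left(t \right)} = \frac{1}{13 + t}$
$-153 - \sqrt{111 + m{\left(10 \right)}} = -153 - \sqrt{111 + \frac{1}{13 + 10}} = -153 - \sqrt{111 + \frac{1}{23}} = -153 - \sqrt{\frac{2554}{23}} = -153 - \frac{\sqrt{58742}}{23}$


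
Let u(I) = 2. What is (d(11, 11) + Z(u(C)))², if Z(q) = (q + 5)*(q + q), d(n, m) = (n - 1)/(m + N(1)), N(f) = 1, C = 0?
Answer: 29929/36 ≈ 831.36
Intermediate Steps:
d(n, m) = (-1 + n)/(1 + m) (d(n, m) = (n - 1)/(m + 1) = (-1 + n)/(1 + m))
Z(q) = 2*q*(5 + q) (Z(q) = (5 + q)*(2*q) = 2*q*(5 + q))
(d(11, 11) + Z(u(C)))² = ((-1 + 11)/(1 + 11) + 2*2*(5 + 2))² = (10/12 + 2*2*7)² = ((1/12)*10 + 28)² = (⅚ + 28)² = (173/6)² = 29929/36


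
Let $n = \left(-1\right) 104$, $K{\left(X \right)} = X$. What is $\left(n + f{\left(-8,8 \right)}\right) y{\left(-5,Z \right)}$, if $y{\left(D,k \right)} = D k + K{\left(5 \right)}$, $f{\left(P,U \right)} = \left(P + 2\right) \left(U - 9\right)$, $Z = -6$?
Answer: $-3430$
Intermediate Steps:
$f{\left(P,U \right)} = \left(-9 + U\right) \left(2 + P\right)$ ($f{\left(P,U \right)} = \left(2 + P\right) \left(-9 + U\right) = \left(-9 + U\right) \left(2 + P\right)$)
$y{\left(D,k \right)} = 5 + D k$ ($y{\left(D,k \right)} = D k + 5 = 5 + D k$)
$n = -104$
$\left(n + f{\left(-8,8 \right)}\right) y{\left(-5,Z \right)} = \left(-104 - -6\right) \left(5 - -30\right) = \left(-104 + \left(-18 + 72 + 16 - 64\right)\right) \left(5 + 30\right) = \left(-104 + 6\right) 35 = \left(-98\right) 35 = -3430$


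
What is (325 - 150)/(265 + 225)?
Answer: 5/14 ≈ 0.35714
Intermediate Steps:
(325 - 150)/(265 + 225) = 175/490 = 175*(1/490) = 5/14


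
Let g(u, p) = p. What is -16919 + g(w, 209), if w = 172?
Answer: -16710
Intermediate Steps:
-16919 + g(w, 209) = -16919 + 209 = -16710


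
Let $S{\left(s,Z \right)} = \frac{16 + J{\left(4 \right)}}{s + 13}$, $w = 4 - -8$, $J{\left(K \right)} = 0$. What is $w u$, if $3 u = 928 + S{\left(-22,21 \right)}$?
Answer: $\frac{33344}{9} \approx 3704.9$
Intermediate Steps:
$w = 12$ ($w = 4 + 8 = 12$)
$S{\left(s,Z \right)} = \frac{16}{13 + s}$ ($S{\left(s,Z \right)} = \frac{16 + 0}{s + 13} = \frac{16}{13 + s}$)
$u = \frac{8336}{27}$ ($u = \frac{928 + \frac{16}{13 - 22}}{3} = \frac{928 + \frac{16}{-9}}{3} = \frac{928 + 16 \left(- \frac{1}{9}\right)}{3} = \frac{928 - \frac{16}{9}}{3} = \frac{1}{3} \cdot \frac{8336}{9} = \frac{8336}{27} \approx 308.74$)
$w u = 12 \cdot \frac{8336}{27} = \frac{33344}{9}$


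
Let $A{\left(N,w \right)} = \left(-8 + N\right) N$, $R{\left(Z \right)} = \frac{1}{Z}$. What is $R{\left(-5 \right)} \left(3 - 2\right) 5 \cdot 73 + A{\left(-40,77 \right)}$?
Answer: $1847$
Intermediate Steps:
$A{\left(N,w \right)} = N \left(-8 + N\right)$
$R{\left(-5 \right)} \left(3 - 2\right) 5 \cdot 73 + A{\left(-40,77 \right)} = \frac{\left(3 - 2\right) 5}{-5} \cdot 73 - 40 \left(-8 - 40\right) = - \frac{1 \cdot 5}{5} \cdot 73 - -1920 = \left(- \frac{1}{5}\right) 5 \cdot 73 + 1920 = \left(-1\right) 73 + 1920 = -73 + 1920 = 1847$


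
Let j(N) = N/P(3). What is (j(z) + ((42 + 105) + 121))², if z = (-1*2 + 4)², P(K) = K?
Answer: 652864/9 ≈ 72541.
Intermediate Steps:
z = 4 (z = (-2 + 4)² = 2² = 4)
j(N) = N/3
(j(z) + ((42 + 105) + 121))² = ((⅓)*4 + ((42 + 105) + 121))² = (4/3 + (147 + 121))² = (4/3 + 268)² = (808/3)² = 652864/9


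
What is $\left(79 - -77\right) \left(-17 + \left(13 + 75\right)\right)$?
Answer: $11076$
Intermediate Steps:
$\left(79 - -77\right) \left(-17 + \left(13 + 75\right)\right) = \left(79 + 77\right) \left(-17 + 88\right) = 156 \cdot 71 = 11076$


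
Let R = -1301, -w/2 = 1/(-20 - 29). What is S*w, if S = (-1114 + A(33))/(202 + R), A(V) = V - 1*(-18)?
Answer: 2126/53851 ≈ 0.039479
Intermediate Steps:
A(V) = 18 + V (A(V) = V + 18 = 18 + V)
w = 2/49 (w = -2/(-20 - 29) = -2/(-49) = -2*(-1/49) = 2/49 ≈ 0.040816)
S = 1063/1099 (S = (-1114 + (18 + 33))/(202 - 1301) = (-1114 + 51)/(-1099) = -1063*(-1/1099) = 1063/1099 ≈ 0.96724)
S*w = (1063/1099)*(2/49) = 2126/53851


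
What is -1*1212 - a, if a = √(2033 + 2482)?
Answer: -1212 - √4515 ≈ -1279.2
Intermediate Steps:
a = √4515 ≈ 67.194
-1*1212 - a = -1*1212 - √4515 = -1212 - √4515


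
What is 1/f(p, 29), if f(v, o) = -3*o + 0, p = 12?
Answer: -1/87 ≈ -0.011494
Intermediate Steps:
f(v, o) = -3*o
1/f(p, 29) = 1/(-3*29) = 1/(-87) = -1/87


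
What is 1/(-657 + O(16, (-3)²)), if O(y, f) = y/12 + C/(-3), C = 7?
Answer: -1/658 ≈ -0.0015198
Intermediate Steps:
O(y, f) = -7/3 + y/12 (O(y, f) = y/12 + 7/(-3) = y*(1/12) + 7*(-⅓) = y/12 - 7/3 = -7/3 + y/12)
1/(-657 + O(16, (-3)²)) = 1/(-657 + (-7/3 + (1/12)*16)) = 1/(-657 + (-7/3 + 4/3)) = 1/(-657 - 1) = 1/(-658) = -1/658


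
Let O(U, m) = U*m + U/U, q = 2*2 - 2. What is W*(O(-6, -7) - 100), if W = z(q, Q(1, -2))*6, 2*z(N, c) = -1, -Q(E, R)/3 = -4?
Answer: 171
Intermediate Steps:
Q(E, R) = 12 (Q(E, R) = -3*(-4) = 12)
q = 2 (q = 4 - 2 = 2)
z(N, c) = -½ (z(N, c) = (½)*(-1) = -½)
O(U, m) = 1 + U*m (O(U, m) = U*m + 1 = 1 + U*m)
W = -3 (W = -½*6 = -3)
W*(O(-6, -7) - 100) = -3*((1 - 6*(-7)) - 100) = -3*((1 + 42) - 100) = -3*(43 - 100) = -3*(-57) = 171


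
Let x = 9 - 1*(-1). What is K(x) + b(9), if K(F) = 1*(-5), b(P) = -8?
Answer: -13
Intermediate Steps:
x = 10 (x = 9 + 1 = 10)
K(F) = -5
K(x) + b(9) = -5 - 8 = -13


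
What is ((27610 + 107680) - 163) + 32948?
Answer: 168075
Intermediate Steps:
((27610 + 107680) - 163) + 32948 = (135290 - 163) + 32948 = 135127 + 32948 = 168075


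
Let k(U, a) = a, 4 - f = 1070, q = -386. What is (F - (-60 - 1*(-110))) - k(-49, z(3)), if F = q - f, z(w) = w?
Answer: 627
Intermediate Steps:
f = -1066 (f = 4 - 1*1070 = 4 - 1070 = -1066)
F = 680 (F = -386 - 1*(-1066) = -386 + 1066 = 680)
(F - (-60 - 1*(-110))) - k(-49, z(3)) = (680 - (-60 - 1*(-110))) - 1*3 = (680 - (-60 + 110)) - 3 = (680 - 1*50) - 3 = (680 - 50) - 3 = 630 - 3 = 627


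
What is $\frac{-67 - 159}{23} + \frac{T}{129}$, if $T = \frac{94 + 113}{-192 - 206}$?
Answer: $- \frac{3869351}{393622} \approx -9.8301$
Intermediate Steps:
$T = - \frac{207}{398}$ ($T = \frac{207}{-398} = 207 \left(- \frac{1}{398}\right) = - \frac{207}{398} \approx -0.5201$)
$\frac{-67 - 159}{23} + \frac{T}{129} = \frac{-67 - 159}{23} - \frac{207}{398 \cdot 129} = \left(-226\right) \frac{1}{23} - \frac{69}{17114} = - \frac{226}{23} - \frac{69}{17114} = - \frac{3869351}{393622}$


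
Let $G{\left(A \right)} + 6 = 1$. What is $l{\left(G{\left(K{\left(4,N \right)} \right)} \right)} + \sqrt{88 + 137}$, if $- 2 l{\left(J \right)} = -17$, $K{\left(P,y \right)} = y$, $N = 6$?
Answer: $\frac{47}{2} \approx 23.5$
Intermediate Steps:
$G{\left(A \right)} = -5$ ($G{\left(A \right)} = -6 + 1 = -5$)
$l{\left(J \right)} = \frac{17}{2}$ ($l{\left(J \right)} = \left(- \frac{1}{2}\right) \left(-17\right) = \frac{17}{2}$)
$l{\left(G{\left(K{\left(4,N \right)} \right)} \right)} + \sqrt{88 + 137} = \frac{17}{2} + \sqrt{88 + 137} = \frac{17}{2} + \sqrt{225} = \frac{17}{2} + 15 = \frac{47}{2}$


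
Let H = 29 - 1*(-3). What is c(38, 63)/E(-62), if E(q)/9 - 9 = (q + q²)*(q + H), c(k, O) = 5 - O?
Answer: 58/1021059 ≈ 5.6804e-5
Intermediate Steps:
H = 32 (H = 29 + 3 = 32)
E(q) = 81 + 9*(32 + q)*(q + q²) (E(q) = 81 + 9*((q + q²)*(q + 32)) = 81 + 9*((q + q²)*(32 + q)) = 81 + 9*((32 + q)*(q + q²)) = 81 + 9*(32 + q)*(q + q²))
c(38, 63)/E(-62) = (5 - 1*63)/(81 + 9*(-62)³ + 288*(-62) + 297*(-62)²) = (5 - 63)/(81 + 9*(-238328) - 17856 + 297*3844) = -58/(81 - 2144952 - 17856 + 1141668) = -58/(-1021059) = -58*(-1/1021059) = 58/1021059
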